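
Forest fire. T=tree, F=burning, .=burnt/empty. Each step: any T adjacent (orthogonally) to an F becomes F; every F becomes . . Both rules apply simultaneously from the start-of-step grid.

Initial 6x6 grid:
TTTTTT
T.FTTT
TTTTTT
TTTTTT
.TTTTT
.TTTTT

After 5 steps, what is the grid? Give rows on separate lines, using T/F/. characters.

Step 1: 3 trees catch fire, 1 burn out
  TTFTTT
  T..FTT
  TTFTTT
  TTTTTT
  .TTTTT
  .TTTTT
Step 2: 6 trees catch fire, 3 burn out
  TF.FTT
  T...FT
  TF.FTT
  TTFTTT
  .TTTTT
  .TTTTT
Step 3: 8 trees catch fire, 6 burn out
  F...FT
  T....F
  F...FT
  TF.FTT
  .TFTTT
  .TTTTT
Step 4: 8 trees catch fire, 8 burn out
  .....F
  F.....
  .....F
  F...FT
  .F.FTT
  .TFTTT
Step 5: 4 trees catch fire, 8 burn out
  ......
  ......
  ......
  .....F
  ....FT
  .F.FTT

......
......
......
.....F
....FT
.F.FTT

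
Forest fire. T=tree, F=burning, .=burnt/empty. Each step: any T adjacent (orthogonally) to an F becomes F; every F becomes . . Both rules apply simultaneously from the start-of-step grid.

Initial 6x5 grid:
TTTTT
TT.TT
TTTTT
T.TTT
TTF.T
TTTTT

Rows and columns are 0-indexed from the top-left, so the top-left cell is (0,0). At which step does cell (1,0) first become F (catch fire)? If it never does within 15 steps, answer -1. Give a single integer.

Step 1: cell (1,0)='T' (+3 fires, +1 burnt)
Step 2: cell (1,0)='T' (+5 fires, +3 burnt)
Step 3: cell (1,0)='T' (+6 fires, +5 burnt)
Step 4: cell (1,0)='T' (+5 fires, +6 burnt)
Step 5: cell (1,0)='F' (+4 fires, +5 burnt)
  -> target ignites at step 5
Step 6: cell (1,0)='.' (+3 fires, +4 burnt)
Step 7: cell (1,0)='.' (+0 fires, +3 burnt)
  fire out at step 7

5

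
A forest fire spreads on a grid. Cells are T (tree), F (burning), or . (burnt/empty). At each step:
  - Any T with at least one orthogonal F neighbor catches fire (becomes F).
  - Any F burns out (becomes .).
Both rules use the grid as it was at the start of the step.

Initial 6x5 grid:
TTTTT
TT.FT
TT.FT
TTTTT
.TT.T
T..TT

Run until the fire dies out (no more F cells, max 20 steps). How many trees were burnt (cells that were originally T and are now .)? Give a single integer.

Step 1: +4 fires, +2 burnt (F count now 4)
Step 2: +4 fires, +4 burnt (F count now 4)
Step 3: +4 fires, +4 burnt (F count now 4)
Step 4: +6 fires, +4 burnt (F count now 6)
Step 5: +3 fires, +6 burnt (F count now 3)
Step 6: +0 fires, +3 burnt (F count now 0)
Fire out after step 6
Initially T: 22, now '.': 29
Total burnt (originally-T cells now '.'): 21

Answer: 21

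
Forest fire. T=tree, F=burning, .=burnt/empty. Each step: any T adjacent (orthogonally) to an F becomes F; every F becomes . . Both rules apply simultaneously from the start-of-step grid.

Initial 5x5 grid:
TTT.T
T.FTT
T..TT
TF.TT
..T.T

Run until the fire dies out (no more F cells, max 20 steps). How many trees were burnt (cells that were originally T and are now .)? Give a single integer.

Answer: 14

Derivation:
Step 1: +3 fires, +2 burnt (F count now 3)
Step 2: +4 fires, +3 burnt (F count now 4)
Step 3: +5 fires, +4 burnt (F count now 5)
Step 4: +1 fires, +5 burnt (F count now 1)
Step 5: +1 fires, +1 burnt (F count now 1)
Step 6: +0 fires, +1 burnt (F count now 0)
Fire out after step 6
Initially T: 15, now '.': 24
Total burnt (originally-T cells now '.'): 14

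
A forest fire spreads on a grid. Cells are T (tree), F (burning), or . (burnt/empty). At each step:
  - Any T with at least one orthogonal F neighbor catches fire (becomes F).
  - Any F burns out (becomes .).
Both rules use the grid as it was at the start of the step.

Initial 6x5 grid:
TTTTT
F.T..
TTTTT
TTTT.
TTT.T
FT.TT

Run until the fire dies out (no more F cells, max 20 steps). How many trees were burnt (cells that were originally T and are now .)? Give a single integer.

Step 1: +4 fires, +2 burnt (F count now 4)
Step 2: +4 fires, +4 burnt (F count now 4)
Step 3: +4 fires, +4 burnt (F count now 4)
Step 4: +4 fires, +4 burnt (F count now 4)
Step 5: +3 fires, +4 burnt (F count now 3)
Step 6: +0 fires, +3 burnt (F count now 0)
Fire out after step 6
Initially T: 22, now '.': 27
Total burnt (originally-T cells now '.'): 19

Answer: 19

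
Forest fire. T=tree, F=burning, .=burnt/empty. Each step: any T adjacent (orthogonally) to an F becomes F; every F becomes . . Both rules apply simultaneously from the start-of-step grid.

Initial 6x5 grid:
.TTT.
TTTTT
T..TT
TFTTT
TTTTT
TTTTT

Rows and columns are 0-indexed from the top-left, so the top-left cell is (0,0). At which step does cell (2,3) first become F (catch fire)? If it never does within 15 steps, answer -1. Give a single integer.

Step 1: cell (2,3)='T' (+3 fires, +1 burnt)
Step 2: cell (2,3)='T' (+5 fires, +3 burnt)
Step 3: cell (2,3)='F' (+6 fires, +5 burnt)
  -> target ignites at step 3
Step 4: cell (2,3)='.' (+5 fires, +6 burnt)
Step 5: cell (2,3)='.' (+5 fires, +5 burnt)
Step 6: cell (2,3)='.' (+1 fires, +5 burnt)
Step 7: cell (2,3)='.' (+0 fires, +1 burnt)
  fire out at step 7

3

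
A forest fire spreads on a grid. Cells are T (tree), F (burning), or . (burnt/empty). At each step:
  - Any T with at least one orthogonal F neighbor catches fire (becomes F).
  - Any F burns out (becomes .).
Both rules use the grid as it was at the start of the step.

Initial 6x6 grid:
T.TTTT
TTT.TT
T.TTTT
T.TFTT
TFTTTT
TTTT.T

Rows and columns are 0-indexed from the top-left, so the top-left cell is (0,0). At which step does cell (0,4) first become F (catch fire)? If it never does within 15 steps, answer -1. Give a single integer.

Step 1: cell (0,4)='T' (+7 fires, +2 burnt)
Step 2: cell (0,4)='T' (+8 fires, +7 burnt)
Step 3: cell (0,4)='T' (+5 fires, +8 burnt)
Step 4: cell (0,4)='F' (+6 fires, +5 burnt)
  -> target ignites at step 4
Step 5: cell (0,4)='.' (+3 fires, +6 burnt)
Step 6: cell (0,4)='.' (+0 fires, +3 burnt)
  fire out at step 6

4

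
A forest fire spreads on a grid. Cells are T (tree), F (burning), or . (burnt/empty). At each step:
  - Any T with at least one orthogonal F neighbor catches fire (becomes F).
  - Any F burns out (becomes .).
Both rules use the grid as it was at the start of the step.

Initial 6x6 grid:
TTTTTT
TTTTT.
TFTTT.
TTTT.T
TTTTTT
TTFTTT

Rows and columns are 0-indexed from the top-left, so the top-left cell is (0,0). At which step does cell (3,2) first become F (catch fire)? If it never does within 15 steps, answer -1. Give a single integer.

Step 1: cell (3,2)='T' (+7 fires, +2 burnt)
Step 2: cell (3,2)='F' (+10 fires, +7 burnt)
  -> target ignites at step 2
Step 3: cell (3,2)='.' (+8 fires, +10 burnt)
Step 4: cell (3,2)='.' (+3 fires, +8 burnt)
Step 5: cell (3,2)='.' (+2 fires, +3 burnt)
Step 6: cell (3,2)='.' (+1 fires, +2 burnt)
Step 7: cell (3,2)='.' (+0 fires, +1 burnt)
  fire out at step 7

2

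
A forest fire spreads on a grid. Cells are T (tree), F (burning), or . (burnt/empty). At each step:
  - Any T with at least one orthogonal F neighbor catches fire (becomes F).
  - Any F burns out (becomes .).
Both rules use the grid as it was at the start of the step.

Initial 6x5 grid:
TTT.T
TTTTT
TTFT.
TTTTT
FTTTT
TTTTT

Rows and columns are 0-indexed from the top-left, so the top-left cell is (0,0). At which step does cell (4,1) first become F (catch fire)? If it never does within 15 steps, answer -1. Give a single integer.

Step 1: cell (4,1)='F' (+7 fires, +2 burnt)
  -> target ignites at step 1
Step 2: cell (4,1)='.' (+8 fires, +7 burnt)
Step 3: cell (4,1)='.' (+6 fires, +8 burnt)
Step 4: cell (4,1)='.' (+4 fires, +6 burnt)
Step 5: cell (4,1)='.' (+1 fires, +4 burnt)
Step 6: cell (4,1)='.' (+0 fires, +1 burnt)
  fire out at step 6

1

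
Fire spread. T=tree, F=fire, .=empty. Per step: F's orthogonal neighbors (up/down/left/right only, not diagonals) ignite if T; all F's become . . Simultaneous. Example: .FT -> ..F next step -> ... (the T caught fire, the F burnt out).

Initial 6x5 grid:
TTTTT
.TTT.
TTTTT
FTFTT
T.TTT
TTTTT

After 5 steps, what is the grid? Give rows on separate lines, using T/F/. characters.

Step 1: 6 trees catch fire, 2 burn out
  TTTTT
  .TTT.
  FTFTT
  .F.FT
  F.FTT
  TTTTT
Step 2: 7 trees catch fire, 6 burn out
  TTTTT
  .TFT.
  .F.FT
  ....F
  ...FT
  FTFTT
Step 3: 7 trees catch fire, 7 burn out
  TTFTT
  .F.F.
  ....F
  .....
  ....F
  .F.FT
Step 4: 3 trees catch fire, 7 burn out
  TF.FT
  .....
  .....
  .....
  .....
  ....F
Step 5: 2 trees catch fire, 3 burn out
  F...F
  .....
  .....
  .....
  .....
  .....

F...F
.....
.....
.....
.....
.....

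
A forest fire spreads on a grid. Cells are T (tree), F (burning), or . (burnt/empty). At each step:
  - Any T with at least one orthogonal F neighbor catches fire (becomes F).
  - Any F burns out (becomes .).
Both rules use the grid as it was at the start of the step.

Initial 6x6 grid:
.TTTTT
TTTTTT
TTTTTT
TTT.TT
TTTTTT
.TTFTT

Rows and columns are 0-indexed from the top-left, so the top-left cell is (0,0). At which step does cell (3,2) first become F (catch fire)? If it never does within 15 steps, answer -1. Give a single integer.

Step 1: cell (3,2)='T' (+3 fires, +1 burnt)
Step 2: cell (3,2)='T' (+4 fires, +3 burnt)
Step 3: cell (3,2)='F' (+4 fires, +4 burnt)
  -> target ignites at step 3
Step 4: cell (3,2)='.' (+5 fires, +4 burnt)
Step 5: cell (3,2)='.' (+6 fires, +5 burnt)
Step 6: cell (3,2)='.' (+6 fires, +6 burnt)
Step 7: cell (3,2)='.' (+4 fires, +6 burnt)
Step 8: cell (3,2)='.' (+0 fires, +4 burnt)
  fire out at step 8

3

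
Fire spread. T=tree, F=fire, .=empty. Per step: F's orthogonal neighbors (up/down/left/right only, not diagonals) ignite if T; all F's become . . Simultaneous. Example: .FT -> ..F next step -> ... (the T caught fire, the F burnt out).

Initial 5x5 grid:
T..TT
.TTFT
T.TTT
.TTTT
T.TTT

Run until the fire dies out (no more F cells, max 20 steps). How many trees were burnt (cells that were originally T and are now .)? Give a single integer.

Step 1: +4 fires, +1 burnt (F count now 4)
Step 2: +5 fires, +4 burnt (F count now 5)
Step 3: +3 fires, +5 burnt (F count now 3)
Step 4: +3 fires, +3 burnt (F count now 3)
Step 5: +0 fires, +3 burnt (F count now 0)
Fire out after step 5
Initially T: 18, now '.': 22
Total burnt (originally-T cells now '.'): 15

Answer: 15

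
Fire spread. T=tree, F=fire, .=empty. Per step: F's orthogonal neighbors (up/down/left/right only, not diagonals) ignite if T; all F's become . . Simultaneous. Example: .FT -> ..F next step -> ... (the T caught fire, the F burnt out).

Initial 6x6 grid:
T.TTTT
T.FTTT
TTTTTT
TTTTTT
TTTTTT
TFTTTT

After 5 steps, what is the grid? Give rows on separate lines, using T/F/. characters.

Step 1: 6 trees catch fire, 2 burn out
  T.FTTT
  T..FTT
  TTFTTT
  TTTTTT
  TFTTTT
  F.FTTT
Step 2: 9 trees catch fire, 6 burn out
  T..FTT
  T...FT
  TF.FTT
  TFFTTT
  F.FTTT
  ...FTT
Step 3: 8 trees catch fire, 9 burn out
  T...FT
  T....F
  F...FT
  F..FTT
  ...FTT
  ....FT
Step 4: 6 trees catch fire, 8 burn out
  T....F
  F.....
  .....F
  ....FT
  ....FT
  .....F
Step 5: 3 trees catch fire, 6 burn out
  F.....
  ......
  ......
  .....F
  .....F
  ......

F.....
......
......
.....F
.....F
......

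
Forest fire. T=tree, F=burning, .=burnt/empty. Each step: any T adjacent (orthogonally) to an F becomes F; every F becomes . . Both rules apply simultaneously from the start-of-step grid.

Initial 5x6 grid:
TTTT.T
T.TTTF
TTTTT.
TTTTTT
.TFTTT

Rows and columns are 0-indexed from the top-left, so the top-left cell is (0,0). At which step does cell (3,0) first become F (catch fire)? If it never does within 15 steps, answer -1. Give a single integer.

Step 1: cell (3,0)='T' (+5 fires, +2 burnt)
Step 2: cell (3,0)='T' (+6 fires, +5 burnt)
Step 3: cell (3,0)='F' (+7 fires, +6 burnt)
  -> target ignites at step 3
Step 4: cell (3,0)='.' (+3 fires, +7 burnt)
Step 5: cell (3,0)='.' (+2 fires, +3 burnt)
Step 6: cell (3,0)='.' (+1 fires, +2 burnt)
Step 7: cell (3,0)='.' (+0 fires, +1 burnt)
  fire out at step 7

3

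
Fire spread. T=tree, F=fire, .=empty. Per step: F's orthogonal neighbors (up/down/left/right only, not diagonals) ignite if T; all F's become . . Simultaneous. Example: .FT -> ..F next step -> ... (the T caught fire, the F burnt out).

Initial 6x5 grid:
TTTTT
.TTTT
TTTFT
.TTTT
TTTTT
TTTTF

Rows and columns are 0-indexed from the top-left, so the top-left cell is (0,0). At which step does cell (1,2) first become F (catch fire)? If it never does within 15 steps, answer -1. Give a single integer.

Step 1: cell (1,2)='T' (+6 fires, +2 burnt)
Step 2: cell (1,2)='F' (+8 fires, +6 burnt)
  -> target ignites at step 2
Step 3: cell (1,2)='.' (+7 fires, +8 burnt)
Step 4: cell (1,2)='.' (+3 fires, +7 burnt)
Step 5: cell (1,2)='.' (+2 fires, +3 burnt)
Step 6: cell (1,2)='.' (+0 fires, +2 burnt)
  fire out at step 6

2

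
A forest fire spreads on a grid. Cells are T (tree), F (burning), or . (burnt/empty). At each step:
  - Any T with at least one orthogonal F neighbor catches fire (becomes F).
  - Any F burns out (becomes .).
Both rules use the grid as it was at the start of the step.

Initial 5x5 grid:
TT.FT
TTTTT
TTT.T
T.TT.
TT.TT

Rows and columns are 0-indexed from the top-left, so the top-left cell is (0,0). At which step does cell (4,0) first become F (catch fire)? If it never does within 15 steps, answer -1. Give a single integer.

Step 1: cell (4,0)='T' (+2 fires, +1 burnt)
Step 2: cell (4,0)='T' (+2 fires, +2 burnt)
Step 3: cell (4,0)='T' (+3 fires, +2 burnt)
Step 4: cell (4,0)='T' (+4 fires, +3 burnt)
Step 5: cell (4,0)='T' (+3 fires, +4 burnt)
Step 6: cell (4,0)='T' (+2 fires, +3 burnt)
Step 7: cell (4,0)='F' (+2 fires, +2 burnt)
  -> target ignites at step 7
Step 8: cell (4,0)='.' (+1 fires, +2 burnt)
Step 9: cell (4,0)='.' (+0 fires, +1 burnt)
  fire out at step 9

7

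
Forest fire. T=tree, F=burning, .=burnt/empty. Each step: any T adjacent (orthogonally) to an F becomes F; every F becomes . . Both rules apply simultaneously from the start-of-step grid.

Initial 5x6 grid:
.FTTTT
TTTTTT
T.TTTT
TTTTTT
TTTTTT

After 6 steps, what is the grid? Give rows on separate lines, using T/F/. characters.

Step 1: 2 trees catch fire, 1 burn out
  ..FTTT
  TFTTTT
  T.TTTT
  TTTTTT
  TTTTTT
Step 2: 3 trees catch fire, 2 burn out
  ...FTT
  F.FTTT
  T.TTTT
  TTTTTT
  TTTTTT
Step 3: 4 trees catch fire, 3 burn out
  ....FT
  ...FTT
  F.FTTT
  TTTTTT
  TTTTTT
Step 4: 5 trees catch fire, 4 burn out
  .....F
  ....FT
  ...FTT
  FTFTTT
  TTTTTT
Step 5: 6 trees catch fire, 5 burn out
  ......
  .....F
  ....FT
  .F.FTT
  FTFTTT
Step 6: 4 trees catch fire, 6 burn out
  ......
  ......
  .....F
  ....FT
  .F.FTT

......
......
.....F
....FT
.F.FTT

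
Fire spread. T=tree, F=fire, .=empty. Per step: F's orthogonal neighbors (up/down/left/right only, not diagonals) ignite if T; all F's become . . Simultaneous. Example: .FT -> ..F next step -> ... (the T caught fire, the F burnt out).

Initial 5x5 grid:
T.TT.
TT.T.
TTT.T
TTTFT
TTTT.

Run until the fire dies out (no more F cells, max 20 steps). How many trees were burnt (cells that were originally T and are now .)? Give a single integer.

Answer: 15

Derivation:
Step 1: +3 fires, +1 burnt (F count now 3)
Step 2: +4 fires, +3 burnt (F count now 4)
Step 3: +3 fires, +4 burnt (F count now 3)
Step 4: +3 fires, +3 burnt (F count now 3)
Step 5: +1 fires, +3 burnt (F count now 1)
Step 6: +1 fires, +1 burnt (F count now 1)
Step 7: +0 fires, +1 burnt (F count now 0)
Fire out after step 7
Initially T: 18, now '.': 22
Total burnt (originally-T cells now '.'): 15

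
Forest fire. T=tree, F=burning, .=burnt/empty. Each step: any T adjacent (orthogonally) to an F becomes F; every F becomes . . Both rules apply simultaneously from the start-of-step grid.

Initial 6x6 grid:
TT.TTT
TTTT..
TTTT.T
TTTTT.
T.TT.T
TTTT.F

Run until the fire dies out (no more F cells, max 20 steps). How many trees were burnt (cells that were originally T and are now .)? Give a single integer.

Step 1: +1 fires, +1 burnt (F count now 1)
Step 2: +0 fires, +1 burnt (F count now 0)
Fire out after step 2
Initially T: 27, now '.': 10
Total burnt (originally-T cells now '.'): 1

Answer: 1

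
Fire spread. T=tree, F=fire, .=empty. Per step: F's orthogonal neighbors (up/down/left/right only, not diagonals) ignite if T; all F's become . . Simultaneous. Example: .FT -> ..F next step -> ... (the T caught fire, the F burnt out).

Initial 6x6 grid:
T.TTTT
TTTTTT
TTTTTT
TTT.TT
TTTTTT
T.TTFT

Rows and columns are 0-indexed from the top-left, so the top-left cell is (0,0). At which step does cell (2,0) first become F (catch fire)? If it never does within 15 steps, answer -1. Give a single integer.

Step 1: cell (2,0)='T' (+3 fires, +1 burnt)
Step 2: cell (2,0)='T' (+4 fires, +3 burnt)
Step 3: cell (2,0)='T' (+3 fires, +4 burnt)
Step 4: cell (2,0)='T' (+5 fires, +3 burnt)
Step 5: cell (2,0)='T' (+6 fires, +5 burnt)
Step 6: cell (2,0)='T' (+6 fires, +6 burnt)
Step 7: cell (2,0)='F' (+3 fires, +6 burnt)
  -> target ignites at step 7
Step 8: cell (2,0)='.' (+1 fires, +3 burnt)
Step 9: cell (2,0)='.' (+1 fires, +1 burnt)
Step 10: cell (2,0)='.' (+0 fires, +1 burnt)
  fire out at step 10

7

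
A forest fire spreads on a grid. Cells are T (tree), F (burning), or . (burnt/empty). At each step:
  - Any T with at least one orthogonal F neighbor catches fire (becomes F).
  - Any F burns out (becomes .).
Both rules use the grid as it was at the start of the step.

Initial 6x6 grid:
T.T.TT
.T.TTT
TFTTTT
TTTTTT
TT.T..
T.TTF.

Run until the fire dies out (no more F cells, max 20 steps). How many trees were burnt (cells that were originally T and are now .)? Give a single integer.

Step 1: +5 fires, +2 burnt (F count now 5)
Step 2: +6 fires, +5 burnt (F count now 6)
Step 3: +4 fires, +6 burnt (F count now 4)
Step 4: +4 fires, +4 burnt (F count now 4)
Step 5: +3 fires, +4 burnt (F count now 3)
Step 6: +1 fires, +3 burnt (F count now 1)
Step 7: +0 fires, +1 burnt (F count now 0)
Fire out after step 7
Initially T: 25, now '.': 34
Total burnt (originally-T cells now '.'): 23

Answer: 23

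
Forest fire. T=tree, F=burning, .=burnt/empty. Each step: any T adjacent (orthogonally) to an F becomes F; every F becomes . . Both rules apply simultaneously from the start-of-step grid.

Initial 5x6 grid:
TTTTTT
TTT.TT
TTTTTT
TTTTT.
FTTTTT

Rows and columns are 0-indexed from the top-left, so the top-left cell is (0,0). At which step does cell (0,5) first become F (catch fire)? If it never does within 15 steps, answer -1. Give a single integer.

Step 1: cell (0,5)='T' (+2 fires, +1 burnt)
Step 2: cell (0,5)='T' (+3 fires, +2 burnt)
Step 3: cell (0,5)='T' (+4 fires, +3 burnt)
Step 4: cell (0,5)='T' (+5 fires, +4 burnt)
Step 5: cell (0,5)='T' (+5 fires, +5 burnt)
Step 6: cell (0,5)='T' (+2 fires, +5 burnt)
Step 7: cell (0,5)='T' (+3 fires, +2 burnt)
Step 8: cell (0,5)='T' (+2 fires, +3 burnt)
Step 9: cell (0,5)='F' (+1 fires, +2 burnt)
  -> target ignites at step 9
Step 10: cell (0,5)='.' (+0 fires, +1 burnt)
  fire out at step 10

9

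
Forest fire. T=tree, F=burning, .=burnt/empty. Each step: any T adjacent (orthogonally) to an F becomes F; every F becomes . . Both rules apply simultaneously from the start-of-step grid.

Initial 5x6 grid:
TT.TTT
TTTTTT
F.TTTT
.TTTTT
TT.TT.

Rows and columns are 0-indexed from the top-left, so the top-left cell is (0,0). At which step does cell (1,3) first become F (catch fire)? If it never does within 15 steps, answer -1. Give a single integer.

Step 1: cell (1,3)='T' (+1 fires, +1 burnt)
Step 2: cell (1,3)='T' (+2 fires, +1 burnt)
Step 3: cell (1,3)='T' (+2 fires, +2 burnt)
Step 4: cell (1,3)='F' (+2 fires, +2 burnt)
  -> target ignites at step 4
Step 5: cell (1,3)='.' (+4 fires, +2 burnt)
Step 6: cell (1,3)='.' (+5 fires, +4 burnt)
Step 7: cell (1,3)='.' (+5 fires, +5 burnt)
Step 8: cell (1,3)='.' (+3 fires, +5 burnt)
Step 9: cell (1,3)='.' (+0 fires, +3 burnt)
  fire out at step 9

4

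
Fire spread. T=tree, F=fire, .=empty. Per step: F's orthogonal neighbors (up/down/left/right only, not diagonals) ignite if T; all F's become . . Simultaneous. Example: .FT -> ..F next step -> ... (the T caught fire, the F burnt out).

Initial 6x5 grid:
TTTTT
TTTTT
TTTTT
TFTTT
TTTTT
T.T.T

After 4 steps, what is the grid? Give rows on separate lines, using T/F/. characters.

Step 1: 4 trees catch fire, 1 burn out
  TTTTT
  TTTTT
  TFTTT
  F.FTT
  TFTTT
  T.T.T
Step 2: 6 trees catch fire, 4 burn out
  TTTTT
  TFTTT
  F.FTT
  ...FT
  F.FTT
  T.T.T
Step 3: 8 trees catch fire, 6 burn out
  TFTTT
  F.FTT
  ...FT
  ....F
  ...FT
  F.F.T
Step 4: 5 trees catch fire, 8 burn out
  F.FTT
  ...FT
  ....F
  .....
  ....F
  ....T

F.FTT
...FT
....F
.....
....F
....T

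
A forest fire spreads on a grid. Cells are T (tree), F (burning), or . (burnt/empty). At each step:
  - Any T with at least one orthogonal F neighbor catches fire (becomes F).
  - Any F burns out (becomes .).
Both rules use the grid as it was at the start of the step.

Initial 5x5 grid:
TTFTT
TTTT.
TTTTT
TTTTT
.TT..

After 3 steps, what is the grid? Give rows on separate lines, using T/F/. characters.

Step 1: 3 trees catch fire, 1 burn out
  TF.FT
  TTFT.
  TTTTT
  TTTTT
  .TT..
Step 2: 5 trees catch fire, 3 burn out
  F...F
  TF.F.
  TTFTT
  TTTTT
  .TT..
Step 3: 4 trees catch fire, 5 burn out
  .....
  F....
  TF.FT
  TTFTT
  .TT..

.....
F....
TF.FT
TTFTT
.TT..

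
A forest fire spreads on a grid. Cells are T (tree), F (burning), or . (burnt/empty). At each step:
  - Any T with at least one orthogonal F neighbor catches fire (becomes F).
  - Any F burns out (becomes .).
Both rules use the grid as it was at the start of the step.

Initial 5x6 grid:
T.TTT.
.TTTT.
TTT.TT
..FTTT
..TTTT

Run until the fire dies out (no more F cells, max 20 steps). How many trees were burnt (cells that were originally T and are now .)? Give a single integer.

Step 1: +3 fires, +1 burnt (F count now 3)
Step 2: +4 fires, +3 burnt (F count now 4)
Step 3: +7 fires, +4 burnt (F count now 7)
Step 4: +4 fires, +7 burnt (F count now 4)
Step 5: +1 fires, +4 burnt (F count now 1)
Step 6: +0 fires, +1 burnt (F count now 0)
Fire out after step 6
Initially T: 20, now '.': 29
Total burnt (originally-T cells now '.'): 19

Answer: 19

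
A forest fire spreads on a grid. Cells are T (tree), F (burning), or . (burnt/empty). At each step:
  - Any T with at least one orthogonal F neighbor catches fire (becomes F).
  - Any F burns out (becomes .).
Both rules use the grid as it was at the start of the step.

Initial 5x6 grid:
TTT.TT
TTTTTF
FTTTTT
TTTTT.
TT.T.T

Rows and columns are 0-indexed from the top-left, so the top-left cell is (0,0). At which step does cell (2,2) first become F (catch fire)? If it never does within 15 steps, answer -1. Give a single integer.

Step 1: cell (2,2)='T' (+6 fires, +2 burnt)
Step 2: cell (2,2)='F' (+8 fires, +6 burnt)
  -> target ignites at step 2
Step 3: cell (2,2)='.' (+6 fires, +8 burnt)
Step 4: cell (2,2)='.' (+2 fires, +6 burnt)
Step 5: cell (2,2)='.' (+1 fires, +2 burnt)
Step 6: cell (2,2)='.' (+0 fires, +1 burnt)
  fire out at step 6

2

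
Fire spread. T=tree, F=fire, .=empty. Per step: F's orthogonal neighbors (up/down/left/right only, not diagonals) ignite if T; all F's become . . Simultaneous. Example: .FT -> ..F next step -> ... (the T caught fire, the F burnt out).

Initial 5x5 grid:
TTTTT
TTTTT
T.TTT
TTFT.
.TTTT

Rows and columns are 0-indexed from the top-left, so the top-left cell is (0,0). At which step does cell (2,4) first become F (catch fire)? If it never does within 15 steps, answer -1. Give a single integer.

Step 1: cell (2,4)='T' (+4 fires, +1 burnt)
Step 2: cell (2,4)='T' (+5 fires, +4 burnt)
Step 3: cell (2,4)='F' (+6 fires, +5 burnt)
  -> target ignites at step 3
Step 4: cell (2,4)='.' (+4 fires, +6 burnt)
Step 5: cell (2,4)='.' (+2 fires, +4 burnt)
Step 6: cell (2,4)='.' (+0 fires, +2 burnt)
  fire out at step 6

3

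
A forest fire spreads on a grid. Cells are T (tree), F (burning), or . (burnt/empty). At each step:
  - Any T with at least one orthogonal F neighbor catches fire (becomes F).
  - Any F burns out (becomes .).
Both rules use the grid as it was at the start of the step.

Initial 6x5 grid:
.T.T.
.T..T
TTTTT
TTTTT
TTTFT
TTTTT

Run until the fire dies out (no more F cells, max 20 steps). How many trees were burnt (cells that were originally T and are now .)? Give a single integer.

Answer: 22

Derivation:
Step 1: +4 fires, +1 burnt (F count now 4)
Step 2: +6 fires, +4 burnt (F count now 6)
Step 3: +5 fires, +6 burnt (F count now 5)
Step 4: +4 fires, +5 burnt (F count now 4)
Step 5: +2 fires, +4 burnt (F count now 2)
Step 6: +1 fires, +2 burnt (F count now 1)
Step 7: +0 fires, +1 burnt (F count now 0)
Fire out after step 7
Initially T: 23, now '.': 29
Total burnt (originally-T cells now '.'): 22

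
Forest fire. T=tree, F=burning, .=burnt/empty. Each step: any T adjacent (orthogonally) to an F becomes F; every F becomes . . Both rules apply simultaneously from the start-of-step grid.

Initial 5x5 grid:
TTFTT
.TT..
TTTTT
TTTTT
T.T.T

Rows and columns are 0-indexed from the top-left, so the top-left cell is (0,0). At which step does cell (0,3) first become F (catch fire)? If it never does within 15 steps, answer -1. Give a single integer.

Step 1: cell (0,3)='F' (+3 fires, +1 burnt)
  -> target ignites at step 1
Step 2: cell (0,3)='.' (+4 fires, +3 burnt)
Step 3: cell (0,3)='.' (+3 fires, +4 burnt)
Step 4: cell (0,3)='.' (+5 fires, +3 burnt)
Step 5: cell (0,3)='.' (+2 fires, +5 burnt)
Step 6: cell (0,3)='.' (+2 fires, +2 burnt)
Step 7: cell (0,3)='.' (+0 fires, +2 burnt)
  fire out at step 7

1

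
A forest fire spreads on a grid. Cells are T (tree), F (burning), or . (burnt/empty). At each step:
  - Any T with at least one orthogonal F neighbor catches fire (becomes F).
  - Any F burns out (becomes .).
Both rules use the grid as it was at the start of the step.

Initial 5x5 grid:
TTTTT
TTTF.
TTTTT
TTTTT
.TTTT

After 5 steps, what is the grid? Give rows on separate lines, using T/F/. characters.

Step 1: 3 trees catch fire, 1 burn out
  TTTFT
  TTF..
  TTTFT
  TTTTT
  .TTTT
Step 2: 6 trees catch fire, 3 burn out
  TTF.F
  TF...
  TTF.F
  TTTFT
  .TTTT
Step 3: 6 trees catch fire, 6 burn out
  TF...
  F....
  TF...
  TTF.F
  .TTFT
Step 4: 5 trees catch fire, 6 burn out
  F....
  .....
  F....
  TF...
  .TF.F
Step 5: 2 trees catch fire, 5 burn out
  .....
  .....
  .....
  F....
  .F...

.....
.....
.....
F....
.F...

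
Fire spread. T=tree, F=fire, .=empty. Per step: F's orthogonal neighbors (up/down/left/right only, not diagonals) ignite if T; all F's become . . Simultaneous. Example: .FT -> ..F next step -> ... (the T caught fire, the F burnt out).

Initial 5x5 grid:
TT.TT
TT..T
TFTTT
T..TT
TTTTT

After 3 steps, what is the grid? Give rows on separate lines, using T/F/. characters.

Step 1: 3 trees catch fire, 1 burn out
  TT.TT
  TF..T
  F.FTT
  T..TT
  TTTTT
Step 2: 4 trees catch fire, 3 burn out
  TF.TT
  F...T
  ...FT
  F..TT
  TTTTT
Step 3: 4 trees catch fire, 4 burn out
  F..TT
  ....T
  ....F
  ...FT
  FTTTT

F..TT
....T
....F
...FT
FTTTT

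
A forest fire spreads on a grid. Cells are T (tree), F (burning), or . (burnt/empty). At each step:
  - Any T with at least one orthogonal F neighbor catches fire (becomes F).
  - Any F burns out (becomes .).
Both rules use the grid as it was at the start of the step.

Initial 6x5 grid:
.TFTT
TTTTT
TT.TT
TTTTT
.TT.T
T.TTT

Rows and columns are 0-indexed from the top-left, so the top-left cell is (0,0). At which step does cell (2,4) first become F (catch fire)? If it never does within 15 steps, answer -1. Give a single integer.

Step 1: cell (2,4)='T' (+3 fires, +1 burnt)
Step 2: cell (2,4)='T' (+3 fires, +3 burnt)
Step 3: cell (2,4)='T' (+4 fires, +3 burnt)
Step 4: cell (2,4)='F' (+4 fires, +4 burnt)
  -> target ignites at step 4
Step 5: cell (2,4)='.' (+4 fires, +4 burnt)
Step 6: cell (2,4)='.' (+2 fires, +4 burnt)
Step 7: cell (2,4)='.' (+2 fires, +2 burnt)
Step 8: cell (2,4)='.' (+1 fires, +2 burnt)
Step 9: cell (2,4)='.' (+0 fires, +1 burnt)
  fire out at step 9

4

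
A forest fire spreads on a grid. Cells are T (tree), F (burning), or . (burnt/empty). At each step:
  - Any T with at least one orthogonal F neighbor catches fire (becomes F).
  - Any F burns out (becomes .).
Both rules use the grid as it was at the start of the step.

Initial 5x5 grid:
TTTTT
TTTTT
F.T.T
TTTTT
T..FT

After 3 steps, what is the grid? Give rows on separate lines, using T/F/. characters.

Step 1: 4 trees catch fire, 2 burn out
  TTTTT
  FTTTT
  ..T.T
  FTTFT
  T...F
Step 2: 6 trees catch fire, 4 burn out
  FTTTT
  .FTTT
  ..T.T
  .FF.F
  F....
Step 3: 4 trees catch fire, 6 burn out
  .FTTT
  ..FTT
  ..F.F
  .....
  .....

.FTTT
..FTT
..F.F
.....
.....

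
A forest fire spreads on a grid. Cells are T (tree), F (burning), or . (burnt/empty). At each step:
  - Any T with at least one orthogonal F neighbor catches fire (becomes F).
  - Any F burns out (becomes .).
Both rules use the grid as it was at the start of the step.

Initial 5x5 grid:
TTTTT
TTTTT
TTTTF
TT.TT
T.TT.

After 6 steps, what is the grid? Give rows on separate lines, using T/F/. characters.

Step 1: 3 trees catch fire, 1 burn out
  TTTTT
  TTTTF
  TTTF.
  TT.TF
  T.TT.
Step 2: 4 trees catch fire, 3 burn out
  TTTTF
  TTTF.
  TTF..
  TT.F.
  T.TT.
Step 3: 4 trees catch fire, 4 burn out
  TTTF.
  TTF..
  TF...
  TT...
  T.TF.
Step 4: 5 trees catch fire, 4 burn out
  TTF..
  TF...
  F....
  TF...
  T.F..
Step 5: 3 trees catch fire, 5 burn out
  TF...
  F....
  .....
  F....
  T....
Step 6: 2 trees catch fire, 3 burn out
  F....
  .....
  .....
  .....
  F....

F....
.....
.....
.....
F....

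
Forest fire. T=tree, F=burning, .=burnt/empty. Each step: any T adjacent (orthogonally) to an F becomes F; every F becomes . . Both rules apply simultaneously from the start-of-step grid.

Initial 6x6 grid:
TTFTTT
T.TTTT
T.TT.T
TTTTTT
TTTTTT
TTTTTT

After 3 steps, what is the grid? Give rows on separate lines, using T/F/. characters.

Step 1: 3 trees catch fire, 1 burn out
  TF.FTT
  T.FTTT
  T.TT.T
  TTTTTT
  TTTTTT
  TTTTTT
Step 2: 4 trees catch fire, 3 burn out
  F...FT
  T..FTT
  T.FT.T
  TTTTTT
  TTTTTT
  TTTTTT
Step 3: 5 trees catch fire, 4 burn out
  .....F
  F...FT
  T..F.T
  TTFTTT
  TTTTTT
  TTTTTT

.....F
F...FT
T..F.T
TTFTTT
TTTTTT
TTTTTT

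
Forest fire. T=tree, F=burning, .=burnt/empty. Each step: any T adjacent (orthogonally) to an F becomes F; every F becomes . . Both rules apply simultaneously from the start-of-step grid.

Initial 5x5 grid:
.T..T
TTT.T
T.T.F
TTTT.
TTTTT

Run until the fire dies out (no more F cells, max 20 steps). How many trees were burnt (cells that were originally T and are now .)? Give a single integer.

Answer: 2

Derivation:
Step 1: +1 fires, +1 burnt (F count now 1)
Step 2: +1 fires, +1 burnt (F count now 1)
Step 3: +0 fires, +1 burnt (F count now 0)
Fire out after step 3
Initially T: 17, now '.': 10
Total burnt (originally-T cells now '.'): 2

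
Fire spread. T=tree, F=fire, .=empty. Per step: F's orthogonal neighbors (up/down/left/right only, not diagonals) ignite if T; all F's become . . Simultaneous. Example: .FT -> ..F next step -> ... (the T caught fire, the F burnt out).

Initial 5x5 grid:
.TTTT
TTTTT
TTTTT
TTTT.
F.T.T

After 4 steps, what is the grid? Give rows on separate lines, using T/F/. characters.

Step 1: 1 trees catch fire, 1 burn out
  .TTTT
  TTTTT
  TTTTT
  FTTT.
  ..T.T
Step 2: 2 trees catch fire, 1 burn out
  .TTTT
  TTTTT
  FTTTT
  .FTT.
  ..T.T
Step 3: 3 trees catch fire, 2 burn out
  .TTTT
  FTTTT
  .FTTT
  ..FT.
  ..T.T
Step 4: 4 trees catch fire, 3 burn out
  .TTTT
  .FTTT
  ..FTT
  ...F.
  ..F.T

.TTTT
.FTTT
..FTT
...F.
..F.T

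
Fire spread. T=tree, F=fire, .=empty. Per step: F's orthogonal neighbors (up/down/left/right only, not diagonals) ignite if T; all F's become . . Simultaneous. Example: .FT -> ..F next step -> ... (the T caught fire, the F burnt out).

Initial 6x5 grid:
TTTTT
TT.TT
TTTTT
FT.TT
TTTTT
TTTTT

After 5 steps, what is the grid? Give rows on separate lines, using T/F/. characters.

Step 1: 3 trees catch fire, 1 burn out
  TTTTT
  TT.TT
  FTTTT
  .F.TT
  FTTTT
  TTTTT
Step 2: 4 trees catch fire, 3 burn out
  TTTTT
  FT.TT
  .FTTT
  ...TT
  .FTTT
  FTTTT
Step 3: 5 trees catch fire, 4 burn out
  FTTTT
  .F.TT
  ..FTT
  ...TT
  ..FTT
  .FTTT
Step 4: 4 trees catch fire, 5 burn out
  .FTTT
  ...TT
  ...FT
  ...TT
  ...FT
  ..FTT
Step 5: 6 trees catch fire, 4 burn out
  ..FTT
  ...FT
  ....F
  ...FT
  ....F
  ...FT

..FTT
...FT
....F
...FT
....F
...FT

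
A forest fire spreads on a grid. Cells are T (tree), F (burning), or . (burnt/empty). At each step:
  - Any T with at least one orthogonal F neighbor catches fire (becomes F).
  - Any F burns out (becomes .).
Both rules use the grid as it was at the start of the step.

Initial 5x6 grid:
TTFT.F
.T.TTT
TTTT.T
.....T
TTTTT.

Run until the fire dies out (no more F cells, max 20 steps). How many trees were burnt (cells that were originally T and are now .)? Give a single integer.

Answer: 13

Derivation:
Step 1: +3 fires, +2 burnt (F count now 3)
Step 2: +5 fires, +3 burnt (F count now 5)
Step 3: +3 fires, +5 burnt (F count now 3)
Step 4: +2 fires, +3 burnt (F count now 2)
Step 5: +0 fires, +2 burnt (F count now 0)
Fire out after step 5
Initially T: 18, now '.': 25
Total burnt (originally-T cells now '.'): 13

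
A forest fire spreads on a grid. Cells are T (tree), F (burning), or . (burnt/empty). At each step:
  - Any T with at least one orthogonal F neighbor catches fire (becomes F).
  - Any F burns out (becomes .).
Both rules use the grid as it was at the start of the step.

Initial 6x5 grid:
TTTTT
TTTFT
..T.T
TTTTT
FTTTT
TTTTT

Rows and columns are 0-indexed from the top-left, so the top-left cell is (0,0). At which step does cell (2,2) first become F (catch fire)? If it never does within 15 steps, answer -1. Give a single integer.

Step 1: cell (2,2)='T' (+6 fires, +2 burnt)
Step 2: cell (2,2)='F' (+8 fires, +6 burnt)
  -> target ignites at step 2
Step 3: cell (2,2)='.' (+6 fires, +8 burnt)
Step 4: cell (2,2)='.' (+4 fires, +6 burnt)
Step 5: cell (2,2)='.' (+1 fires, +4 burnt)
Step 6: cell (2,2)='.' (+0 fires, +1 burnt)
  fire out at step 6

2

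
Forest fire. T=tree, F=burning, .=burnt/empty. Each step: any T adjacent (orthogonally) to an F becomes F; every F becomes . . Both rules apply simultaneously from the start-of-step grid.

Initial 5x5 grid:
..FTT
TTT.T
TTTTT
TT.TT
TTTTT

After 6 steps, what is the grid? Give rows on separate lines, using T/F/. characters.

Step 1: 2 trees catch fire, 1 burn out
  ...FT
  TTF.T
  TTTTT
  TT.TT
  TTTTT
Step 2: 3 trees catch fire, 2 burn out
  ....F
  TF..T
  TTFTT
  TT.TT
  TTTTT
Step 3: 4 trees catch fire, 3 burn out
  .....
  F...F
  TF.FT
  TT.TT
  TTTTT
Step 4: 4 trees catch fire, 4 burn out
  .....
  .....
  F...F
  TF.FT
  TTTTT
Step 5: 4 trees catch fire, 4 burn out
  .....
  .....
  .....
  F...F
  TFTFT
Step 6: 3 trees catch fire, 4 burn out
  .....
  .....
  .....
  .....
  F.F.F

.....
.....
.....
.....
F.F.F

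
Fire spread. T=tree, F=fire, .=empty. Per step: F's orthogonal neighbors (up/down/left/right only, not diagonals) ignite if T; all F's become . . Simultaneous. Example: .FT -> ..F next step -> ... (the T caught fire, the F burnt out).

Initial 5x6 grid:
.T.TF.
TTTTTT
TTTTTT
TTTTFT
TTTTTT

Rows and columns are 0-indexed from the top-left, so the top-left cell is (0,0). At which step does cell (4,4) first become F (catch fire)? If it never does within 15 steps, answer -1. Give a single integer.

Step 1: cell (4,4)='F' (+6 fires, +2 burnt)
  -> target ignites at step 1
Step 2: cell (4,4)='.' (+7 fires, +6 burnt)
Step 3: cell (4,4)='.' (+4 fires, +7 burnt)
Step 4: cell (4,4)='.' (+4 fires, +4 burnt)
Step 5: cell (4,4)='.' (+4 fires, +4 burnt)
Step 6: cell (4,4)='.' (+0 fires, +4 burnt)
  fire out at step 6

1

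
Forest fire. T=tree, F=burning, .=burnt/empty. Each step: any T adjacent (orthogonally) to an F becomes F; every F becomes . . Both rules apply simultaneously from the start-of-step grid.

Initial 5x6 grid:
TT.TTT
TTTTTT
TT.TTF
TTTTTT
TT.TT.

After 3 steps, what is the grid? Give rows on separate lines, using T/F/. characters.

Step 1: 3 trees catch fire, 1 burn out
  TT.TTT
  TTTTTF
  TT.TF.
  TTTTTF
  TT.TT.
Step 2: 4 trees catch fire, 3 burn out
  TT.TTF
  TTTTF.
  TT.F..
  TTTTF.
  TT.TT.
Step 3: 4 trees catch fire, 4 burn out
  TT.TF.
  TTTF..
  TT....
  TTTF..
  TT.TF.

TT.TF.
TTTF..
TT....
TTTF..
TT.TF.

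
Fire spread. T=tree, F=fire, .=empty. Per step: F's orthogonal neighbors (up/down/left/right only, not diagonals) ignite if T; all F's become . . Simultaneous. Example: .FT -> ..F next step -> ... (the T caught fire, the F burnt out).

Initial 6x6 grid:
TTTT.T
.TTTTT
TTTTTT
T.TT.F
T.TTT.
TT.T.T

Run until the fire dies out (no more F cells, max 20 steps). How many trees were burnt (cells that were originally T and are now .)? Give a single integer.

Step 1: +1 fires, +1 burnt (F count now 1)
Step 2: +2 fires, +1 burnt (F count now 2)
Step 3: +3 fires, +2 burnt (F count now 3)
Step 4: +3 fires, +3 burnt (F count now 3)
Step 5: +5 fires, +3 burnt (F count now 5)
Step 6: +6 fires, +5 burnt (F count now 6)
Step 7: +2 fires, +6 burnt (F count now 2)
Step 8: +2 fires, +2 burnt (F count now 2)
Step 9: +1 fires, +2 burnt (F count now 1)
Step 10: +1 fires, +1 burnt (F count now 1)
Step 11: +0 fires, +1 burnt (F count now 0)
Fire out after step 11
Initially T: 27, now '.': 35
Total burnt (originally-T cells now '.'): 26

Answer: 26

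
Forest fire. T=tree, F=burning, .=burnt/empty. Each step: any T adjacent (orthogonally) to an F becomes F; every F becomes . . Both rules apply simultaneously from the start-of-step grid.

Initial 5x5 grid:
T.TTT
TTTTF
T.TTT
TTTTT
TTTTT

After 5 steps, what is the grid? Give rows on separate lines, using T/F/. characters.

Step 1: 3 trees catch fire, 1 burn out
  T.TTF
  TTTF.
  T.TTF
  TTTTT
  TTTTT
Step 2: 4 trees catch fire, 3 burn out
  T.TF.
  TTF..
  T.TF.
  TTTTF
  TTTTT
Step 3: 5 trees catch fire, 4 burn out
  T.F..
  TF...
  T.F..
  TTTF.
  TTTTF
Step 4: 3 trees catch fire, 5 burn out
  T....
  F....
  T....
  TTF..
  TTTF.
Step 5: 4 trees catch fire, 3 burn out
  F....
  .....
  F....
  TF...
  TTF..

F....
.....
F....
TF...
TTF..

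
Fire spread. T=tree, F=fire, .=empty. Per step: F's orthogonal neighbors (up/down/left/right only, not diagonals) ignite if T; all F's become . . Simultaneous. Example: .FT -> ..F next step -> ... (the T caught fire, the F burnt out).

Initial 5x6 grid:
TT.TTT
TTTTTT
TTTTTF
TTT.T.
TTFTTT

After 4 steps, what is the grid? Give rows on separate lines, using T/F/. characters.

Step 1: 5 trees catch fire, 2 burn out
  TT.TTT
  TTTTTF
  TTTTF.
  TTF.T.
  TF.FTT
Step 2: 8 trees catch fire, 5 burn out
  TT.TTF
  TTTTF.
  TTFF..
  TF..F.
  F...FT
Step 3: 6 trees catch fire, 8 burn out
  TT.TF.
  TTFF..
  TF....
  F.....
  .....F
Step 4: 3 trees catch fire, 6 burn out
  TT.F..
  TF....
  F.....
  ......
  ......

TT.F..
TF....
F.....
......
......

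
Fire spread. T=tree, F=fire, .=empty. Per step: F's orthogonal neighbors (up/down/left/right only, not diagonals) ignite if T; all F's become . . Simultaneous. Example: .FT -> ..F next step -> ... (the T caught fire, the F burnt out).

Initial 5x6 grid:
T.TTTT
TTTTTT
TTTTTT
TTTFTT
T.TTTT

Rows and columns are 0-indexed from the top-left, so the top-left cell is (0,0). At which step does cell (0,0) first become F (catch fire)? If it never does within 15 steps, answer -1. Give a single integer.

Step 1: cell (0,0)='T' (+4 fires, +1 burnt)
Step 2: cell (0,0)='T' (+7 fires, +4 burnt)
Step 3: cell (0,0)='T' (+7 fires, +7 burnt)
Step 4: cell (0,0)='T' (+6 fires, +7 burnt)
Step 5: cell (0,0)='T' (+2 fires, +6 burnt)
Step 6: cell (0,0)='F' (+1 fires, +2 burnt)
  -> target ignites at step 6
Step 7: cell (0,0)='.' (+0 fires, +1 burnt)
  fire out at step 7

6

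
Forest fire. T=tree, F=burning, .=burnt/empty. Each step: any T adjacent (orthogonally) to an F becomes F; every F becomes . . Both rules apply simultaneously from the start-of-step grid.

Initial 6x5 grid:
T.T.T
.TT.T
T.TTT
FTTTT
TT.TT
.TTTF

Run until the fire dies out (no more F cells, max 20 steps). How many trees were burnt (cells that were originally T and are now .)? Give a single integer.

Step 1: +5 fires, +2 burnt (F count now 5)
Step 2: +5 fires, +5 burnt (F count now 5)
Step 3: +4 fires, +5 burnt (F count now 4)
Step 4: +3 fires, +4 burnt (F count now 3)
Step 5: +3 fires, +3 burnt (F count now 3)
Step 6: +0 fires, +3 burnt (F count now 0)
Fire out after step 6
Initially T: 21, now '.': 29
Total burnt (originally-T cells now '.'): 20

Answer: 20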